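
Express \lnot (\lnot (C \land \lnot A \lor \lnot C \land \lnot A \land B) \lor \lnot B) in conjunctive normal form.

\lnot A \land B

\lnot (\lnot (C \land \lnot A \lor \lnot C \land \lnot A \land B) \lor \lnot B)
≡ \lnot \lnot (C \land \lnot A \lor \lnot C \land \lnot A \land B) \land \lnot \lnot B   [De Morgan]
≡ (C \land \lnot A \lor \lnot C \land \lnot A \land B) \land \lnot \lnot B   [double negation]
≡ (C \land \lnot A \lor \lnot C \land \lnot A \land B) \land B   [double negation]
≡ (C \lor \lnot C) \land (C \lor \lnot A) \land (C \lor B) \land (\lnot A \lor \lnot C) \land (\lnot A \lor \lnot A) \land (\lnot A \lor B) \land B   [distribute \lor over \land]
≡ \lnot A \land B   [simplify]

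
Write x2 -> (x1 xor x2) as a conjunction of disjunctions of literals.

x2 -> (x1 xor x2)
≡ ~x2 | (x1 xor x2)   (eliminate ->)
≡ ~x2 | ((x1 | x2) & ~(x1 & x2))   (expand xor)
≡ ~x2 | ((x1 | x2) & (~x1 | ~x2))   (De Morgan)
≡ (~x2 | x1 | x2) & (~x2 | ~x1 | ~x2)   (distribute | over &)
≡ ~x2 | ~x1   (simplify)

~x2 | ~x1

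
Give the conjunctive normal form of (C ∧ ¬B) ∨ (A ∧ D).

(C ∧ ¬B) ∨ (A ∧ D)
≡ (C ∨ A) ∧ (C ∨ D) ∧ (¬B ∨ A) ∧ (¬B ∨ D)

(C ∨ A) ∧ (C ∨ D) ∧ (¬B ∨ A) ∧ (¬B ∨ D)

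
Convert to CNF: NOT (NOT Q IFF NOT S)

NOT (NOT Q IFF NOT S)
≡ NOT ((NOT Q IMPLIES NOT S) AND (NOT S IMPLIES NOT Q))   [eliminate IFF]
≡ NOT ((NOT NOT Q OR NOT S) AND (NOT S IMPLIES NOT Q))   [eliminate IMPLIES]
≡ NOT ((NOT NOT Q OR NOT S) AND (NOT NOT S OR NOT Q))   [eliminate IMPLIES]
≡ NOT (NOT NOT Q OR NOT S) OR NOT (NOT NOT S OR NOT Q)   [De Morgan]
≡ (NOT NOT NOT Q AND NOT NOT S) OR NOT (NOT NOT S OR NOT Q)   [De Morgan]
≡ (NOT Q AND NOT NOT S) OR NOT (NOT NOT S OR NOT Q)   [double negation]
≡ (NOT Q AND S) OR NOT (NOT NOT S OR NOT Q)   [double negation]
≡ (NOT Q AND S) OR (NOT NOT NOT S AND NOT NOT Q)   [De Morgan]
≡ (NOT Q AND S) OR (NOT S AND NOT NOT Q)   [double negation]
≡ (NOT Q AND S) OR (NOT S AND Q)   [double negation]
≡ (NOT Q OR NOT S) AND (NOT Q OR Q) AND (S OR NOT S) AND (S OR Q)   [distribute OR over AND]
≡ (NOT Q OR NOT S) AND (S OR Q)   [simplify]

(NOT Q OR NOT S) AND (S OR Q)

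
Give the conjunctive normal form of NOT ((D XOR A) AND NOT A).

NOT ((D XOR A) AND NOT A)
= NOT ((D OR A) AND NOT (D AND A) AND NOT A)
= NOT (D OR A) OR NOT NOT (D AND A) OR NOT NOT A
= (NOT D AND NOT A) OR NOT NOT (D AND A) OR NOT NOT A
= (NOT D AND NOT A) OR (D AND A) OR NOT NOT A
= (NOT D AND NOT A) OR (D AND A) OR A
= (NOT D OR D OR A) AND (NOT D OR A OR A) AND (NOT A OR D OR A) AND (NOT A OR A OR A)
= NOT D OR A

NOT D OR A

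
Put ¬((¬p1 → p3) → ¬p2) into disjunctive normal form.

(p1 ∧ p2) ∨ (p3 ∧ p2)

¬((¬p1 → p3) → ¬p2)
⇔ ¬(¬(¬p1 → p3) ∨ ¬p2)
⇔ ¬(¬(¬¬p1 ∨ p3) ∨ ¬p2)
⇔ ¬¬(¬¬p1 ∨ p3) ∧ ¬¬p2
⇔ (¬¬p1 ∨ p3) ∧ ¬¬p2
⇔ (p1 ∨ p3) ∧ ¬¬p2
⇔ (p1 ∨ p3) ∧ p2
⇔ (p1 ∧ p2) ∨ (p3 ∧ p2)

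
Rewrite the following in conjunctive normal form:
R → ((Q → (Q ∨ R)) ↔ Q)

R → ((Q → (Q ∨ R)) ↔ Q)
⇔ ¬R ∨ ((Q → (Q ∨ R)) ↔ Q)
⇔ ¬R ∨ (((Q → (Q ∨ R)) → Q) ∧ (Q → (Q → (Q ∨ R))))
⇔ ¬R ∨ ((¬(Q → (Q ∨ R)) ∨ Q) ∧ (Q → (Q → (Q ∨ R))))
⇔ ¬R ∨ ((¬(¬Q ∨ Q ∨ R) ∨ Q) ∧ (Q → (Q → (Q ∨ R))))
⇔ ¬R ∨ ((¬(¬Q ∨ Q ∨ R) ∨ Q) ∧ (¬Q ∨ (Q → (Q ∨ R))))
⇔ ¬R ∨ ((¬(¬Q ∨ Q ∨ R) ∨ Q) ∧ (¬Q ∨ ¬Q ∨ Q ∨ R))
⇔ ¬R ∨ (((¬¬Q ∧ ¬Q ∧ ¬R) ∨ Q) ∧ (¬Q ∨ ¬Q ∨ Q ∨ R))
⇔ ¬R ∨ (((Q ∧ ¬Q ∧ ¬R) ∨ Q) ∧ (¬Q ∨ ¬Q ∨ Q ∨ R))
⇔ (¬R ∨ Q ∨ Q) ∧ (¬R ∨ ¬Q ∨ Q) ∧ (¬R ∨ ¬R ∨ Q) ∧ (¬R ∨ ¬Q ∨ ¬Q ∨ Q ∨ R)
⇔ ¬R ∨ Q

¬R ∨ Q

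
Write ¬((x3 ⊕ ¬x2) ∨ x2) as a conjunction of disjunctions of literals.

(x2 ∨ x3) ∧ ¬x2

¬((x3 ⊕ ¬x2) ∨ x2)
≡ ¬(((x3 ∨ ¬x2) ∧ ¬(x3 ∧ ¬x2)) ∨ x2)   — expand ⊕
≡ ¬((x3 ∨ ¬x2) ∧ ¬(x3 ∧ ¬x2)) ∧ ¬x2   — De Morgan
≡ (¬(x3 ∨ ¬x2) ∨ ¬¬(x3 ∧ ¬x2)) ∧ ¬x2   — De Morgan
≡ ((¬x3 ∧ ¬¬x2) ∨ ¬¬(x3 ∧ ¬x2)) ∧ ¬x2   — De Morgan
≡ ((¬x3 ∧ x2) ∨ ¬¬(x3 ∧ ¬x2)) ∧ ¬x2   — double negation
≡ ((¬x3 ∧ x2) ∨ (x3 ∧ ¬x2)) ∧ ¬x2   — double negation
≡ (¬x3 ∨ x3) ∧ (¬x3 ∨ ¬x2) ∧ (x2 ∨ x3) ∧ (x2 ∨ ¬x2) ∧ ¬x2   — distribute ∨ over ∧
≡ (x2 ∨ x3) ∧ ¬x2   — simplify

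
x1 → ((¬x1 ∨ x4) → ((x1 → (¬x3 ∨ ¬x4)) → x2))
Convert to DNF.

¬x1 ∨ (x1 ∧ ¬x4) ∨ (x1 ∧ x3 ∧ x4) ∨ x2

x1 → ((¬x1 ∨ x4) → ((x1 → (¬x3 ∨ ¬x4)) → x2))
≡ ¬x1 ∨ ((¬x1 ∨ x4) → ((x1 → (¬x3 ∨ ¬x4)) → x2))   [eliminate →]
≡ ¬x1 ∨ ¬(¬x1 ∨ x4) ∨ ((x1 → (¬x3 ∨ ¬x4)) → x2)   [eliminate →]
≡ ¬x1 ∨ ¬(¬x1 ∨ x4) ∨ ¬(x1 → (¬x3 ∨ ¬x4)) ∨ x2   [eliminate →]
≡ ¬x1 ∨ ¬(¬x1 ∨ x4) ∨ ¬(¬x1 ∨ ¬x3 ∨ ¬x4) ∨ x2   [eliminate →]
≡ ¬x1 ∨ (¬¬x1 ∧ ¬x4) ∨ ¬(¬x1 ∨ ¬x3 ∨ ¬x4) ∨ x2   [De Morgan]
≡ ¬x1 ∨ (x1 ∧ ¬x4) ∨ ¬(¬x1 ∨ ¬x3 ∨ ¬x4) ∨ x2   [double negation]
≡ ¬x1 ∨ (x1 ∧ ¬x4) ∨ (¬¬x1 ∧ ¬¬x3 ∧ ¬¬x4) ∨ x2   [De Morgan]
≡ ¬x1 ∨ (x1 ∧ ¬x4) ∨ (x1 ∧ ¬¬x3 ∧ ¬¬x4) ∨ x2   [double negation]
≡ ¬x1 ∨ (x1 ∧ ¬x4) ∨ (x1 ∧ x3 ∧ ¬¬x4) ∨ x2   [double negation]
≡ ¬x1 ∨ (x1 ∧ ¬x4) ∨ (x1 ∧ x3 ∧ x4) ∨ x2   [double negation]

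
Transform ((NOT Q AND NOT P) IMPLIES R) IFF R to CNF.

(NOT Q OR R) AND (NOT P OR R)

((NOT Q AND NOT P) IMPLIES R) IFF R
⇔ (((NOT Q AND NOT P) IMPLIES R) IMPLIES R) AND (R IMPLIES ((NOT Q AND NOT P) IMPLIES R))   [eliminate IFF]
⇔ (NOT ((NOT Q AND NOT P) IMPLIES R) OR R) AND (R IMPLIES ((NOT Q AND NOT P) IMPLIES R))   [eliminate IMPLIES]
⇔ (NOT (NOT (NOT Q AND NOT P) OR R) OR R) AND (R IMPLIES ((NOT Q AND NOT P) IMPLIES R))   [eliminate IMPLIES]
⇔ (NOT (NOT (NOT Q AND NOT P) OR R) OR R) AND (NOT R OR ((NOT Q AND NOT P) IMPLIES R))   [eliminate IMPLIES]
⇔ (NOT (NOT (NOT Q AND NOT P) OR R) OR R) AND (NOT R OR NOT (NOT Q AND NOT P) OR R)   [eliminate IMPLIES]
⇔ ((NOT NOT (NOT Q AND NOT P) AND NOT R) OR R) AND (NOT R OR NOT (NOT Q AND NOT P) OR R)   [De Morgan]
⇔ ((NOT Q AND NOT P AND NOT R) OR R) AND (NOT R OR NOT (NOT Q AND NOT P) OR R)   [double negation]
⇔ ((NOT Q AND NOT P AND NOT R) OR R) AND (NOT R OR NOT NOT Q OR NOT NOT P OR R)   [De Morgan]
⇔ ((NOT Q AND NOT P AND NOT R) OR R) AND (NOT R OR Q OR NOT NOT P OR R)   [double negation]
⇔ ((NOT Q AND NOT P AND NOT R) OR R) AND (NOT R OR Q OR P OR R)   [double negation]
⇔ (NOT Q OR R) AND (NOT P OR R) AND (NOT R OR R) AND (NOT R OR Q OR P OR R)   [distribute OR over AND]
⇔ (NOT Q OR R) AND (NOT P OR R)   [simplify]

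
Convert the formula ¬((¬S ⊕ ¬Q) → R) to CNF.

¬((¬S ⊕ ¬Q) → R)
≡ ¬(¬(¬S ⊕ ¬Q) ∨ R)
≡ ¬(¬((¬S ∨ ¬Q) ∧ ¬(¬S ∧ ¬Q)) ∨ R)
≡ ¬¬((¬S ∨ ¬Q) ∧ ¬(¬S ∧ ¬Q)) ∧ ¬R
≡ (¬S ∨ ¬Q) ∧ ¬(¬S ∧ ¬Q) ∧ ¬R
≡ (¬S ∨ ¬Q) ∧ (¬¬S ∨ ¬¬Q) ∧ ¬R
≡ (¬S ∨ ¬Q) ∧ (S ∨ ¬¬Q) ∧ ¬R
≡ (¬S ∨ ¬Q) ∧ (S ∨ Q) ∧ ¬R

(¬S ∨ ¬Q) ∧ (S ∨ Q) ∧ ¬R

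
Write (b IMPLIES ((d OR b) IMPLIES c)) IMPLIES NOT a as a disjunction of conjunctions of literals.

(b IMPLIES ((d OR b) IMPLIES c)) IMPLIES NOT a
≡ NOT (b IMPLIES ((d OR b) IMPLIES c)) OR NOT a   (eliminate IMPLIES)
≡ NOT (NOT b OR ((d OR b) IMPLIES c)) OR NOT a   (eliminate IMPLIES)
≡ NOT (NOT b OR NOT (d OR b) OR c) OR NOT a   (eliminate IMPLIES)
≡ (NOT NOT b AND NOT NOT (d OR b) AND NOT c) OR NOT a   (De Morgan)
≡ (b AND NOT NOT (d OR b) AND NOT c) OR NOT a   (double negation)
≡ (b AND (d OR b) AND NOT c) OR NOT a   (double negation)
≡ (b AND d AND NOT c) OR (b AND b AND NOT c) OR NOT a   (distribute AND over OR)
≡ (b AND NOT c) OR NOT a   (simplify)

(b AND NOT c) OR NOT a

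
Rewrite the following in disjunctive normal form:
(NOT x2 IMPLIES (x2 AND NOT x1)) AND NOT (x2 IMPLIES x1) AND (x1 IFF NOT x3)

x2 AND NOT x1 AND x3

(NOT x2 IMPLIES (x2 AND NOT x1)) AND NOT (x2 IMPLIES x1) AND (x1 IFF NOT x3)
≡ (NOT NOT x2 OR (x2 AND NOT x1)) AND NOT (x2 IMPLIES x1) AND (x1 IFF NOT x3)   [eliminate IMPLIES]
≡ (NOT NOT x2 OR (x2 AND NOT x1)) AND NOT (NOT x2 OR x1) AND (x1 IFF NOT x3)   [eliminate IMPLIES]
≡ (NOT NOT x2 OR (x2 AND NOT x1)) AND NOT (NOT x2 OR x1) AND (x1 IMPLIES NOT x3) AND (NOT x3 IMPLIES x1)   [eliminate IFF]
≡ (NOT NOT x2 OR (x2 AND NOT x1)) AND NOT (NOT x2 OR x1) AND (NOT x1 OR NOT x3) AND (NOT x3 IMPLIES x1)   [eliminate IMPLIES]
≡ (NOT NOT x2 OR (x2 AND NOT x1)) AND NOT (NOT x2 OR x1) AND (NOT x1 OR NOT x3) AND (NOT NOT x3 OR x1)   [eliminate IMPLIES]
≡ (x2 OR (x2 AND NOT x1)) AND NOT (NOT x2 OR x1) AND (NOT x1 OR NOT x3) AND (NOT NOT x3 OR x1)   [double negation]
≡ (x2 OR (x2 AND NOT x1)) AND NOT NOT x2 AND NOT x1 AND (NOT x1 OR NOT x3) AND (NOT NOT x3 OR x1)   [De Morgan]
≡ (x2 OR (x2 AND NOT x1)) AND x2 AND NOT x1 AND (NOT x1 OR NOT x3) AND (NOT NOT x3 OR x1)   [double negation]
≡ (x2 OR (x2 AND NOT x1)) AND x2 AND NOT x1 AND (NOT x1 OR NOT x3) AND (x3 OR x1)   [double negation]
≡ (x2 AND x2 AND NOT x1 AND NOT x1 AND x3) OR (x2 AND x2 AND NOT x1 AND NOT x1 AND x1) OR (x2 AND x2 AND NOT x1 AND NOT x3 AND x3) OR (x2 AND x2 AND NOT x1 AND NOT x3 AND x1) OR (x2 AND NOT x1 AND x2 AND NOT x1 AND NOT x1 AND x3) OR (x2 AND NOT x1 AND x2 AND NOT x1 AND NOT x1 AND x1) OR (x2 AND NOT x1 AND x2 AND NOT x1 AND NOT x3 AND x3) OR (x2 AND NOT x1 AND x2 AND NOT x1 AND NOT x3 AND x1)   [distribute AND over OR]
≡ x2 AND NOT x1 AND x3   [simplify]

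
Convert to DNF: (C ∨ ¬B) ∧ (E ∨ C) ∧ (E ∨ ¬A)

(C ∨ ¬B) ∧ (E ∨ C) ∧ (E ∨ ¬A)
≡ (C ∧ E ∧ E) ∨ (C ∧ E ∧ ¬A) ∨ (C ∧ C ∧ E) ∨ (C ∧ C ∧ ¬A) ∨ (¬B ∧ E ∧ E) ∨ (¬B ∧ E ∧ ¬A) ∨ (¬B ∧ C ∧ E) ∨ (¬B ∧ C ∧ ¬A)   [distribute ∧ over ∨]
≡ (C ∧ E) ∨ (C ∧ ¬A) ∨ (¬B ∧ E)   [simplify]

(C ∧ E) ∨ (C ∧ ¬A) ∨ (¬B ∧ E)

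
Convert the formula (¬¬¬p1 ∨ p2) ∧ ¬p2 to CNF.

(¬¬¬p1 ∨ p2) ∧ ¬p2
≡ (¬p1 ∨ p2) ∧ ¬p2   [double negation]

(¬p1 ∨ p2) ∧ ¬p2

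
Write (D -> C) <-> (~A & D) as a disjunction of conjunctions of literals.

(D -> C) <-> (~A & D)
≡ ((D -> C) -> (~A & D)) & ((~A & D) -> (D -> C))
≡ (~(D -> C) | (~A & D)) & ((~A & D) -> (D -> C))
≡ (~(~D | C) | (~A & D)) & ((~A & D) -> (D -> C))
≡ (~(~D | C) | (~A & D)) & (~(~A & D) | (D -> C))
≡ (~(~D | C) | (~A & D)) & (~(~A & D) | ~D | C)
≡ ((~~D & ~C) | (~A & D)) & (~(~A & D) | ~D | C)
≡ ((D & ~C) | (~A & D)) & (~(~A & D) | ~D | C)
≡ ((D & ~C) | (~A & D)) & (~~A | ~D | ~D | C)
≡ ((D & ~C) | (~A & D)) & (A | ~D | ~D | C)
≡ (D & ~C & A) | (D & ~C & ~D) | (D & ~C & ~D) | (D & ~C & C) | (~A & D & A) | (~A & D & ~D) | (~A & D & ~D) | (~A & D & C)
≡ (D & ~C & A) | (~A & D & C)

(D & ~C & A) | (~A & D & C)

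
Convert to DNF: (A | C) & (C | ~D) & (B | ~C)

(A | C) & (C | ~D) & (B | ~C)
≡ (A & C & B) | (A & C & ~C) | (A & ~D & B) | (A & ~D & ~C) | (C & C & B) | (C & C & ~C) | (C & ~D & B) | (C & ~D & ~C)   (distribute & over |)
≡ (A & ~D & B) | (A & ~D & ~C) | (C & B)   (simplify)

(A & ~D & B) | (A & ~D & ~C) | (C & B)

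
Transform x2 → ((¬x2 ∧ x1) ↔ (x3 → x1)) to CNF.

x2 → ((¬x2 ∧ x1) ↔ (x3 → x1))
≡ ¬x2 ∨ ((¬x2 ∧ x1) ↔ (x3 → x1))
≡ ¬x2 ∨ (((¬x2 ∧ x1) → (x3 → x1)) ∧ ((x3 → x1) → (¬x2 ∧ x1)))
≡ ¬x2 ∨ ((¬(¬x2 ∧ x1) ∨ (x3 → x1)) ∧ ((x3 → x1) → (¬x2 ∧ x1)))
≡ ¬x2 ∨ ((¬(¬x2 ∧ x1) ∨ ¬x3 ∨ x1) ∧ ((x3 → x1) → (¬x2 ∧ x1)))
≡ ¬x2 ∨ ((¬(¬x2 ∧ x1) ∨ ¬x3 ∨ x1) ∧ (¬(x3 → x1) ∨ (¬x2 ∧ x1)))
≡ ¬x2 ∨ ((¬(¬x2 ∧ x1) ∨ ¬x3 ∨ x1) ∧ (¬(¬x3 ∨ x1) ∨ (¬x2 ∧ x1)))
≡ ¬x2 ∨ ((¬¬x2 ∨ ¬x1 ∨ ¬x3 ∨ x1) ∧ (¬(¬x3 ∨ x1) ∨ (¬x2 ∧ x1)))
≡ ¬x2 ∨ ((x2 ∨ ¬x1 ∨ ¬x3 ∨ x1) ∧ (¬(¬x3 ∨ x1) ∨ (¬x2 ∧ x1)))
≡ ¬x2 ∨ ((x2 ∨ ¬x1 ∨ ¬x3 ∨ x1) ∧ ((¬¬x3 ∧ ¬x1) ∨ (¬x2 ∧ x1)))
≡ ¬x2 ∨ ((x2 ∨ ¬x1 ∨ ¬x3 ∨ x1) ∧ ((x3 ∧ ¬x1) ∨ (¬x2 ∧ x1)))
≡ (¬x2 ∨ x2 ∨ ¬x1 ∨ ¬x3 ∨ x1) ∧ (¬x2 ∨ x3 ∨ ¬x2) ∧ (¬x2 ∨ x3 ∨ x1) ∧ (¬x2 ∨ ¬x1 ∨ ¬x2) ∧ (¬x2 ∨ ¬x1 ∨ x1)
≡ (¬x2 ∨ x3) ∧ (¬x2 ∨ ¬x1)

(¬x2 ∨ x3) ∧ (¬x2 ∨ ¬x1)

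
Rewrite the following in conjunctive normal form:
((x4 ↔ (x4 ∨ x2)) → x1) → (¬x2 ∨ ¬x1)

((x4 ↔ (x4 ∨ x2)) → x1) → (¬x2 ∨ ¬x1)
≡ ¬((x4 ↔ (x4 ∨ x2)) → x1) ∨ ¬x2 ∨ ¬x1   [eliminate →]
≡ ¬(¬(x4 ↔ (x4 ∨ x2)) ∨ x1) ∨ ¬x2 ∨ ¬x1   [eliminate →]
≡ ¬(¬((x4 → (x4 ∨ x2)) ∧ ((x4 ∨ x2) → x4)) ∨ x1) ∨ ¬x2 ∨ ¬x1   [eliminate ↔]
≡ ¬(¬((¬x4 ∨ x4 ∨ x2) ∧ ((x4 ∨ x2) → x4)) ∨ x1) ∨ ¬x2 ∨ ¬x1   [eliminate →]
≡ ¬(¬((¬x4 ∨ x4 ∨ x2) ∧ (¬(x4 ∨ x2) ∨ x4)) ∨ x1) ∨ ¬x2 ∨ ¬x1   [eliminate →]
≡ (¬¬((¬x4 ∨ x4 ∨ x2) ∧ (¬(x4 ∨ x2) ∨ x4)) ∧ ¬x1) ∨ ¬x2 ∨ ¬x1   [De Morgan]
≡ ((¬x4 ∨ x4 ∨ x2) ∧ (¬(x4 ∨ x2) ∨ x4) ∧ ¬x1) ∨ ¬x2 ∨ ¬x1   [double negation]
≡ ((¬x4 ∨ x4 ∨ x2) ∧ ((¬x4 ∧ ¬x2) ∨ x4) ∧ ¬x1) ∨ ¬x2 ∨ ¬x1   [De Morgan]
≡ (¬x4 ∨ x4 ∨ x2 ∨ ¬x2 ∨ ¬x1) ∧ (¬x4 ∨ x4 ∨ ¬x2 ∨ ¬x1) ∧ (¬x2 ∨ x4 ∨ ¬x2 ∨ ¬x1) ∧ (¬x1 ∨ ¬x2 ∨ ¬x1)   [distribute ∨ over ∧]
≡ ¬x1 ∨ ¬x2   [simplify]

¬x1 ∨ ¬x2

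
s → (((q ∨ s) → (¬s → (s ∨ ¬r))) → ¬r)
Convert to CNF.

s → (((q ∨ s) → (¬s → (s ∨ ¬r))) → ¬r)
= ¬s ∨ (((q ∨ s) → (¬s → (s ∨ ¬r))) → ¬r)   (eliminate →)
= ¬s ∨ ¬((q ∨ s) → (¬s → (s ∨ ¬r))) ∨ ¬r   (eliminate →)
= ¬s ∨ ¬(¬(q ∨ s) ∨ (¬s → (s ∨ ¬r))) ∨ ¬r   (eliminate →)
= ¬s ∨ ¬(¬(q ∨ s) ∨ ¬¬s ∨ s ∨ ¬r) ∨ ¬r   (eliminate →)
= ¬s ∨ (¬¬(q ∨ s) ∧ ¬¬¬s ∧ ¬s ∧ ¬¬r) ∨ ¬r   (De Morgan)
= ¬s ∨ ((q ∨ s) ∧ ¬¬¬s ∧ ¬s ∧ ¬¬r) ∨ ¬r   (double negation)
= ¬s ∨ ((q ∨ s) ∧ ¬s ∧ ¬s ∧ ¬¬r) ∨ ¬r   (double negation)
= ¬s ∨ ((q ∨ s) ∧ ¬s ∧ ¬s ∧ r) ∨ ¬r   (double negation)
= (¬s ∨ q ∨ s ∨ ¬r) ∧ (¬s ∨ ¬s ∨ ¬r) ∧ (¬s ∨ ¬s ∨ ¬r) ∧ (¬s ∨ r ∨ ¬r)   (distribute ∨ over ∧)
= ¬s ∨ ¬r   (simplify)

¬s ∨ ¬r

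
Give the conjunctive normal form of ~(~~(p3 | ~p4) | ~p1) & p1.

~(~~(p3 | ~p4) | ~p1) & p1
= ~~~(p3 | ~p4) & ~~p1 & p1   [De Morgan]
= ~(p3 | ~p4) & ~~p1 & p1   [double negation]
= ~p3 & ~~p4 & ~~p1 & p1   [De Morgan]
= ~p3 & p4 & ~~p1 & p1   [double negation]
= ~p3 & p4 & p1 & p1   [double negation]
= ~p3 & p4 & p1   [simplify]

~p3 & p4 & p1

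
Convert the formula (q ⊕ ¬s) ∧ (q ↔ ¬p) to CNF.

(q ∨ ¬s) ∧ (¬q ∨ s) ∧ (¬q ∨ ¬p) ∧ (p ∨ q)

(q ⊕ ¬s) ∧ (q ↔ ¬p)
⇔ (q ∨ ¬s) ∧ ¬(q ∧ ¬s) ∧ (q ↔ ¬p)   [expand ⊕]
⇔ (q ∨ ¬s) ∧ ¬(q ∧ ¬s) ∧ (q → ¬p) ∧ (¬p → q)   [eliminate ↔]
⇔ (q ∨ ¬s) ∧ ¬(q ∧ ¬s) ∧ (¬q ∨ ¬p) ∧ (¬p → q)   [eliminate →]
⇔ (q ∨ ¬s) ∧ ¬(q ∧ ¬s) ∧ (¬q ∨ ¬p) ∧ (¬¬p ∨ q)   [eliminate →]
⇔ (q ∨ ¬s) ∧ (¬q ∨ ¬¬s) ∧ (¬q ∨ ¬p) ∧ (¬¬p ∨ q)   [De Morgan]
⇔ (q ∨ ¬s) ∧ (¬q ∨ s) ∧ (¬q ∨ ¬p) ∧ (¬¬p ∨ q)   [double negation]
⇔ (q ∨ ¬s) ∧ (¬q ∨ s) ∧ (¬q ∨ ¬p) ∧ (p ∨ q)   [double negation]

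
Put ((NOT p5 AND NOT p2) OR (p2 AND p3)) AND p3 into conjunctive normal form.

(NOT p5 OR p2) AND p3

((NOT p5 AND NOT p2) OR (p2 AND p3)) AND p3
≡ (NOT p5 OR p2) AND (NOT p5 OR p3) AND (NOT p2 OR p2) AND (NOT p2 OR p3) AND p3   — distribute OR over AND
≡ (NOT p5 OR p2) AND p3   — simplify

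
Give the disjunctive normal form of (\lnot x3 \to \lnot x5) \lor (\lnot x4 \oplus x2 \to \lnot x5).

x3 \lor \lnot x5 \lor x4 \land \lnot x2 \lor x2 \land \lnot x4

(\lnot x3 \to \lnot x5) \lor (\lnot x4 \oplus x2 \to \lnot x5)
⇔ \lnot \lnot x3 \lor \lnot x5 \lor (\lnot x4 \oplus x2 \to \lnot x5)   — eliminate \to
⇔ \lnot \lnot x3 \lor \lnot x5 \lor \lnot (\lnot x4 \oplus x2) \lor \lnot x5   — eliminate \to
⇔ \lnot \lnot x3 \lor \lnot x5 \lor \lnot (\lnot x4 \land \lnot x2 \lor \lnot \lnot x4 \land x2) \lor \lnot x5   — expand \oplus
⇔ x3 \lor \lnot x5 \lor \lnot (\lnot x4 \land \lnot x2 \lor \lnot \lnot x4 \land x2) \lor \lnot x5   — double negation
⇔ x3 \lor \lnot x5 \lor \lnot (\lnot x4 \land \lnot x2) \land \lnot (\lnot \lnot x4 \land x2) \lor \lnot x5   — De Morgan
⇔ x3 \lor \lnot x5 \lor (\lnot \lnot x4 \lor \lnot \lnot x2) \land \lnot (\lnot \lnot x4 \land x2) \lor \lnot x5   — De Morgan
⇔ x3 \lor \lnot x5 \lor (x4 \lor \lnot \lnot x2) \land \lnot (\lnot \lnot x4 \land x2) \lor \lnot x5   — double negation
⇔ x3 \lor \lnot x5 \lor (x4 \lor x2) \land \lnot (\lnot \lnot x4 \land x2) \lor \lnot x5   — double negation
⇔ x3 \lor \lnot x5 \lor (x4 \lor x2) \land (\lnot \lnot \lnot x4 \lor \lnot x2) \lor \lnot x5   — De Morgan
⇔ x3 \lor \lnot x5 \lor (x4 \lor x2) \land (\lnot x4 \lor \lnot x2) \lor \lnot x5   — double negation
⇔ x3 \lor \lnot x5 \lor x4 \land \lnot x4 \lor x4 \land \lnot x2 \lor x2 \land \lnot x4 \lor x2 \land \lnot x2 \lor \lnot x5   — distribute \land over \lor
⇔ x3 \lor \lnot x5 \lor x4 \land \lnot x2 \lor x2 \land \lnot x4   — simplify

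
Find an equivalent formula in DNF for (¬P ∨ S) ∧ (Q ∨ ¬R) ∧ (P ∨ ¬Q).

(¬P ∨ S) ∧ (Q ∨ ¬R) ∧ (P ∨ ¬Q)
≡ (¬P ∧ Q ∧ P) ∨ (¬P ∧ Q ∧ ¬Q) ∨ (¬P ∧ ¬R ∧ P) ∨ (¬P ∧ ¬R ∧ ¬Q) ∨ (S ∧ Q ∧ P) ∨ (S ∧ Q ∧ ¬Q) ∨ (S ∧ ¬R ∧ P) ∨ (S ∧ ¬R ∧ ¬Q)   [distribute ∧ over ∨]
≡ (¬P ∧ ¬R ∧ ¬Q) ∨ (S ∧ Q ∧ P) ∨ (S ∧ ¬R ∧ P) ∨ (S ∧ ¬R ∧ ¬Q)   [simplify]

(¬P ∧ ¬R ∧ ¬Q) ∨ (S ∧ Q ∧ P) ∨ (S ∧ ¬R ∧ P) ∨ (S ∧ ¬R ∧ ¬Q)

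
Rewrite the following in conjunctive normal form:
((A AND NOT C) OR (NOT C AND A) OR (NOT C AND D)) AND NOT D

(A OR D) AND NOT C AND NOT D

((A AND NOT C) OR (NOT C AND A) OR (NOT C AND D)) AND NOT D
⇔ (A OR NOT C OR NOT C) AND (A OR NOT C OR D) AND (A OR A OR NOT C) AND (A OR A OR D) AND (NOT C OR NOT C OR NOT C) AND (NOT C OR NOT C OR D) AND (NOT C OR A OR NOT C) AND (NOT C OR A OR D) AND NOT D   (distribute OR over AND)
⇔ (A OR D) AND NOT C AND NOT D   (simplify)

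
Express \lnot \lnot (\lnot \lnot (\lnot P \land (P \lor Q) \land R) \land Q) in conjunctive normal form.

\lnot P \land R \land Q

\lnot \lnot (\lnot \lnot (\lnot P \land (P \lor Q) \land R) \land Q)
⇔ \lnot \lnot (\lnot P \land (P \lor Q) \land R) \land Q   [double negation]
⇔ \lnot P \land (P \lor Q) \land R \land Q   [double negation]
⇔ \lnot P \land R \land Q   [simplify]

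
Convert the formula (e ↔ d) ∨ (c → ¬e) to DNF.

(e ↔ d) ∨ (c → ¬e)
≡ ((e → d) ∧ (d → e)) ∨ (c → ¬e)   (eliminate ↔)
≡ ((¬e ∨ d) ∧ (d → e)) ∨ (c → ¬e)   (eliminate →)
≡ ((¬e ∨ d) ∧ (¬d ∨ e)) ∨ (c → ¬e)   (eliminate →)
≡ ((¬e ∨ d) ∧ (¬d ∨ e)) ∨ ¬c ∨ ¬e   (eliminate →)
≡ (¬e ∧ ¬d) ∨ (¬e ∧ e) ∨ (d ∧ ¬d) ∨ (d ∧ e) ∨ ¬c ∨ ¬e   (distribute ∧ over ∨)
≡ (d ∧ e) ∨ ¬c ∨ ¬e   (simplify)

(d ∧ e) ∨ ¬c ∨ ¬e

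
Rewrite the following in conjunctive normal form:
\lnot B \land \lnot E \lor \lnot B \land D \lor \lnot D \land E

(\lnot B \lor \lnot D) \land (\lnot B \lor E)

\lnot B \land \lnot E \lor \lnot B \land D \lor \lnot D \land E
≡ (\lnot B \lor \lnot B \lor \lnot D) \land (\lnot B \lor \lnot B \lor E) \land (\lnot B \lor D \lor \lnot D) \land (\lnot B \lor D \lor E) \land (\lnot E \lor \lnot B \lor \lnot D) \land (\lnot E \lor \lnot B \lor E) \land (\lnot E \lor D \lor \lnot D) \land (\lnot E \lor D \lor E)   [distribute \lor over \land]
≡ (\lnot B \lor \lnot D) \land (\lnot B \lor E)   [simplify]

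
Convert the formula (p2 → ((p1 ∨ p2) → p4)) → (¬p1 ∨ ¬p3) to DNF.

(p2 → ((p1 ∨ p2) → p4)) → (¬p1 ∨ ¬p3)
≡ ¬(p2 → ((p1 ∨ p2) → p4)) ∨ ¬p1 ∨ ¬p3
≡ ¬(¬p2 ∨ ((p1 ∨ p2) → p4)) ∨ ¬p1 ∨ ¬p3
≡ ¬(¬p2 ∨ ¬(p1 ∨ p2) ∨ p4) ∨ ¬p1 ∨ ¬p3
≡ (¬¬p2 ∧ ¬¬(p1 ∨ p2) ∧ ¬p4) ∨ ¬p1 ∨ ¬p3
≡ (p2 ∧ ¬¬(p1 ∨ p2) ∧ ¬p4) ∨ ¬p1 ∨ ¬p3
≡ (p2 ∧ (p1 ∨ p2) ∧ ¬p4) ∨ ¬p1 ∨ ¬p3
≡ (p2 ∧ p1 ∧ ¬p4) ∨ (p2 ∧ p2 ∧ ¬p4) ∨ ¬p1 ∨ ¬p3
≡ (p2 ∧ ¬p4) ∨ ¬p1 ∨ ¬p3

(p2 ∧ ¬p4) ∨ ¬p1 ∨ ¬p3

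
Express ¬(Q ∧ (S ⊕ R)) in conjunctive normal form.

¬(Q ∧ (S ⊕ R))
≡ ¬(Q ∧ (S ∨ R) ∧ ¬(S ∧ R))   — expand ⊕
≡ ¬Q ∨ ¬(S ∨ R) ∨ ¬¬(S ∧ R)   — De Morgan
≡ ¬Q ∨ (¬S ∧ ¬R) ∨ ¬¬(S ∧ R)   — De Morgan
≡ ¬Q ∨ (¬S ∧ ¬R) ∨ (S ∧ R)   — double negation
≡ (¬Q ∨ ¬S ∨ S) ∧ (¬Q ∨ ¬S ∨ R) ∧ (¬Q ∨ ¬R ∨ S) ∧ (¬Q ∨ ¬R ∨ R)   — distribute ∨ over ∧
≡ (¬Q ∨ ¬S ∨ R) ∧ (¬Q ∨ ¬R ∨ S)   — simplify

(¬Q ∨ ¬S ∨ R) ∧ (¬Q ∨ ¬R ∨ S)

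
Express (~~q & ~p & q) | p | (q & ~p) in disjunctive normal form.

(q & ~p) | p

(~~q & ~p & q) | p | (q & ~p)
= (q & ~p & q) | p | (q & ~p)   [double negation]
= (q & ~p) | p   [simplify]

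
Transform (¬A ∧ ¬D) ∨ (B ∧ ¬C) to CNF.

(¬A ∧ ¬D) ∨ (B ∧ ¬C)
= (¬A ∨ B) ∧ (¬A ∨ ¬C) ∧ (¬D ∨ B) ∧ (¬D ∨ ¬C)   — distribute ∨ over ∧

(¬A ∨ B) ∧ (¬A ∨ ¬C) ∧ (¬D ∨ B) ∧ (¬D ∨ ¬C)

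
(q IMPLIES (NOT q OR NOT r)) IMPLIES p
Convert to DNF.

(q IMPLIES (NOT q OR NOT r)) IMPLIES p
≡ NOT (q IMPLIES (NOT q OR NOT r)) OR p   [eliminate IMPLIES]
≡ NOT (NOT q OR NOT q OR NOT r) OR p   [eliminate IMPLIES]
≡ (NOT NOT q AND NOT NOT q AND NOT NOT r) OR p   [De Morgan]
≡ (q AND NOT NOT q AND NOT NOT r) OR p   [double negation]
≡ (q AND q AND NOT NOT r) OR p   [double negation]
≡ (q AND q AND r) OR p   [double negation]
≡ (q AND r) OR p   [simplify]

(q AND r) OR p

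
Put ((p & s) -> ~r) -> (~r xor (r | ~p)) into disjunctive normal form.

(~r & p) | r

((p & s) -> ~r) -> (~r xor (r | ~p))
⇔ ~((p & s) -> ~r) | (~r xor (r | ~p))   [eliminate ->]
⇔ ~(~(p & s) | ~r) | (~r xor (r | ~p))   [eliminate ->]
⇔ ~(~(p & s) | ~r) | (~r & ~(r | ~p)) | (~~r & (r | ~p))   [expand xor]
⇔ (~~(p & s) & ~~r) | (~r & ~(r | ~p)) | (~~r & (r | ~p))   [De Morgan]
⇔ (p & s & ~~r) | (~r & ~(r | ~p)) | (~~r & (r | ~p))   [double negation]
⇔ (p & s & r) | (~r & ~(r | ~p)) | (~~r & (r | ~p))   [double negation]
⇔ (p & s & r) | (~r & ~r & ~~p) | (~~r & (r | ~p))   [De Morgan]
⇔ (p & s & r) | (~r & ~r & p) | (~~r & (r | ~p))   [double negation]
⇔ (p & s & r) | (~r & ~r & p) | (r & (r | ~p))   [double negation]
⇔ (p & s & r) | (~r & ~r & p) | (r & r) | (r & ~p)   [distribute & over |]
⇔ (~r & p) | r   [simplify]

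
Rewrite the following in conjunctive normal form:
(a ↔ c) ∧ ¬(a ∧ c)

(a ↔ c) ∧ ¬(a ∧ c)
⇔ (a → c) ∧ (c → a) ∧ ¬(a ∧ c)   [eliminate ↔]
⇔ (¬a ∨ c) ∧ (c → a) ∧ ¬(a ∧ c)   [eliminate →]
⇔ (¬a ∨ c) ∧ (¬c ∨ a) ∧ ¬(a ∧ c)   [eliminate →]
⇔ (¬a ∨ c) ∧ (¬c ∨ a) ∧ (¬a ∨ ¬c)   [De Morgan]

(¬a ∨ c) ∧ (¬c ∨ a) ∧ (¬a ∨ ¬c)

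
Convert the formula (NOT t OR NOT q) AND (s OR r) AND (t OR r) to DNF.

(NOT t OR NOT q) AND (s OR r) AND (t OR r)
≡ (NOT t AND s AND t) OR (NOT t AND s AND r) OR (NOT t AND r AND t) OR (NOT t AND r AND r) OR (NOT q AND s AND t) OR (NOT q AND s AND r) OR (NOT q AND r AND t) OR (NOT q AND r AND r)   (distribute AND over OR)
≡ (NOT t AND r) OR (NOT q AND s AND t) OR (NOT q AND r)   (simplify)

(NOT t AND r) OR (NOT q AND s AND t) OR (NOT q AND r)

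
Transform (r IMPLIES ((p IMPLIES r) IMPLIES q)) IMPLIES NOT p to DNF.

(r AND NOT q) OR NOT p

(r IMPLIES ((p IMPLIES r) IMPLIES q)) IMPLIES NOT p
≡ NOT (r IMPLIES ((p IMPLIES r) IMPLIES q)) OR NOT p   — eliminate IMPLIES
≡ NOT (NOT r OR ((p IMPLIES r) IMPLIES q)) OR NOT p   — eliminate IMPLIES
≡ NOT (NOT r OR NOT (p IMPLIES r) OR q) OR NOT p   — eliminate IMPLIES
≡ NOT (NOT r OR NOT (NOT p OR r) OR q) OR NOT p   — eliminate IMPLIES
≡ (NOT NOT r AND NOT NOT (NOT p OR r) AND NOT q) OR NOT p   — De Morgan
≡ (r AND NOT NOT (NOT p OR r) AND NOT q) OR NOT p   — double negation
≡ (r AND (NOT p OR r) AND NOT q) OR NOT p   — double negation
≡ (r AND NOT p AND NOT q) OR (r AND r AND NOT q) OR NOT p   — distribute AND over OR
≡ (r AND NOT q) OR NOT p   — simplify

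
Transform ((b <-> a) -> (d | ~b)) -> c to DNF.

(a & b & ~d) | c

((b <-> a) -> (d | ~b)) -> c
≡ ~((b <-> a) -> (d | ~b)) | c   (eliminate ->)
≡ ~(~(b <-> a) | d | ~b) | c   (eliminate ->)
≡ ~(~((b -> a) & (a -> b)) | d | ~b) | c   (eliminate <->)
≡ ~(~((~b | a) & (a -> b)) | d | ~b) | c   (eliminate ->)
≡ ~(~((~b | a) & (~a | b)) | d | ~b) | c   (eliminate ->)
≡ (~~((~b | a) & (~a | b)) & ~d & ~~b) | c   (De Morgan)
≡ ((~b | a) & (~a | b) & ~d & ~~b) | c   (double negation)
≡ ((~b | a) & (~a | b) & ~d & b) | c   (double negation)
≡ (~b & ~a & ~d & b) | (~b & b & ~d & b) | (a & ~a & ~d & b) | (a & b & ~d & b) | c   (distribute & over |)
≡ (a & b & ~d) | c   (simplify)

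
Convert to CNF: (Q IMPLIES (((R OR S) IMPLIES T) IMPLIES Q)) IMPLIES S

(Q OR S) AND (NOT R OR T OR S) AND (NOT Q OR S)

(Q IMPLIES (((R OR S) IMPLIES T) IMPLIES Q)) IMPLIES S
⇔ NOT (Q IMPLIES (((R OR S) IMPLIES T) IMPLIES Q)) OR S   — eliminate IMPLIES
⇔ NOT (NOT Q OR (((R OR S) IMPLIES T) IMPLIES Q)) OR S   — eliminate IMPLIES
⇔ NOT (NOT Q OR NOT ((R OR S) IMPLIES T) OR Q) OR S   — eliminate IMPLIES
⇔ NOT (NOT Q OR NOT (NOT (R OR S) OR T) OR Q) OR S   — eliminate IMPLIES
⇔ (NOT NOT Q AND NOT NOT (NOT (R OR S) OR T) AND NOT Q) OR S   — De Morgan
⇔ (Q AND NOT NOT (NOT (R OR S) OR T) AND NOT Q) OR S   — double negation
⇔ (Q AND (NOT (R OR S) OR T) AND NOT Q) OR S   — double negation
⇔ (Q AND ((NOT R AND NOT S) OR T) AND NOT Q) OR S   — De Morgan
⇔ (Q OR S) AND (NOT R OR T OR S) AND (NOT S OR T OR S) AND (NOT Q OR S)   — distribute OR over AND
⇔ (Q OR S) AND (NOT R OR T OR S) AND (NOT Q OR S)   — simplify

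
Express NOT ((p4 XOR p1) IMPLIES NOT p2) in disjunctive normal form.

(p4 AND NOT p1 AND p2) OR (NOT p4 AND p1 AND p2)

NOT ((p4 XOR p1) IMPLIES NOT p2)
≡ NOT (NOT (p4 XOR p1) OR NOT p2)   [eliminate IMPLIES]
≡ NOT (NOT ((p4 AND NOT p1) OR (NOT p4 AND p1)) OR NOT p2)   [expand XOR]
≡ NOT NOT ((p4 AND NOT p1) OR (NOT p4 AND p1)) AND NOT NOT p2   [De Morgan]
≡ ((p4 AND NOT p1) OR (NOT p4 AND p1)) AND NOT NOT p2   [double negation]
≡ ((p4 AND NOT p1) OR (NOT p4 AND p1)) AND p2   [double negation]
≡ (p4 AND NOT p1 AND p2) OR (NOT p4 AND p1 AND p2)   [distribute AND over OR]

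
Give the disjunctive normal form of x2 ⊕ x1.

(x2 ∧ ¬x1) ∨ (¬x2 ∧ x1)

x2 ⊕ x1
≡ (x2 ∧ ¬x1) ∨ (¬x2 ∧ x1)   [expand ⊕]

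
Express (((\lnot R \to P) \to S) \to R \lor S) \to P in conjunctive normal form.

(\lnot R \lor P) \land (\lnot S \lor P)

(((\lnot R \to P) \to S) \to R \lor S) \to P
⇔ \lnot (((\lnot R \to P) \to S) \to R \lor S) \lor P   — eliminate \to
⇔ \lnot (\lnot ((\lnot R \to P) \to S) \lor R \lor S) \lor P   — eliminate \to
⇔ \lnot (\lnot (\lnot (\lnot R \to P) \lor S) \lor R \lor S) \lor P   — eliminate \to
⇔ \lnot (\lnot (\lnot (\lnot \lnot R \lor P) \lor S) \lor R \lor S) \lor P   — eliminate \to
⇔ \lnot \lnot (\lnot (\lnot \lnot R \lor P) \lor S) \land \lnot R \land \lnot S \lor P   — De Morgan
⇔ (\lnot (\lnot \lnot R \lor P) \lor S) \land \lnot R \land \lnot S \lor P   — double negation
⇔ (\lnot \lnot \lnot R \land \lnot P \lor S) \land \lnot R \land \lnot S \lor P   — De Morgan
⇔ (\lnot R \land \lnot P \lor S) \land \lnot R \land \lnot S \lor P   — double negation
⇔ (\lnot R \lor S \lor P) \land (\lnot P \lor S \lor P) \land (\lnot R \lor P) \land (\lnot S \lor P)   — distribute \lor over \land
⇔ (\lnot R \lor P) \land (\lnot S \lor P)   — simplify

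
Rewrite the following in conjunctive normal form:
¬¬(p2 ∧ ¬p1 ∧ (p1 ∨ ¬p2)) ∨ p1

¬¬(p2 ∧ ¬p1 ∧ (p1 ∨ ¬p2)) ∨ p1
≡ p2 ∧ ¬p1 ∧ (p1 ∨ ¬p2) ∨ p1   (double negation)
≡ (p2 ∨ p1) ∧ (¬p1 ∨ p1) ∧ (p1 ∨ ¬p2 ∨ p1)   (distribute ∨ over ∧)
≡ (p2 ∨ p1) ∧ (p1 ∨ ¬p2)   (simplify)

(p2 ∨ p1) ∧ (p1 ∨ ¬p2)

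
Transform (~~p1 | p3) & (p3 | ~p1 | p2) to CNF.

(~~p1 | p3) & (p3 | ~p1 | p2)
≡ (p1 | p3) & (p3 | ~p1 | p2)   [double negation]

(p1 | p3) & (p3 | ~p1 | p2)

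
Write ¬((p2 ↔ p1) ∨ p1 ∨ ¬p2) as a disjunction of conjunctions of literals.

p2 ∧ ¬p1

¬((p2 ↔ p1) ∨ p1 ∨ ¬p2)
≡ ¬((p2 → p1) ∧ (p1 → p2) ∨ p1 ∨ ¬p2)   (eliminate ↔)
≡ ¬((¬p2 ∨ p1) ∧ (p1 → p2) ∨ p1 ∨ ¬p2)   (eliminate →)
≡ ¬((¬p2 ∨ p1) ∧ (¬p1 ∨ p2) ∨ p1 ∨ ¬p2)   (eliminate →)
≡ ¬((¬p2 ∨ p1) ∧ (¬p1 ∨ p2)) ∧ ¬p1 ∧ ¬¬p2   (De Morgan)
≡ (¬(¬p2 ∨ p1) ∨ ¬(¬p1 ∨ p2)) ∧ ¬p1 ∧ ¬¬p2   (De Morgan)
≡ (¬¬p2 ∧ ¬p1 ∨ ¬(¬p1 ∨ p2)) ∧ ¬p1 ∧ ¬¬p2   (De Morgan)
≡ (p2 ∧ ¬p1 ∨ ¬(¬p1 ∨ p2)) ∧ ¬p1 ∧ ¬¬p2   (double negation)
≡ (p2 ∧ ¬p1 ∨ ¬¬p1 ∧ ¬p2) ∧ ¬p1 ∧ ¬¬p2   (De Morgan)
≡ (p2 ∧ ¬p1 ∨ p1 ∧ ¬p2) ∧ ¬p1 ∧ ¬¬p2   (double negation)
≡ (p2 ∧ ¬p1 ∨ p1 ∧ ¬p2) ∧ ¬p1 ∧ p2   (double negation)
≡ p2 ∧ ¬p1 ∧ ¬p1 ∧ p2 ∨ p1 ∧ ¬p2 ∧ ¬p1 ∧ p2   (distribute ∧ over ∨)
≡ p2 ∧ ¬p1   (simplify)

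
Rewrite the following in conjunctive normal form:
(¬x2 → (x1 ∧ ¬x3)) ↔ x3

(¬x2 → (x1 ∧ ¬x3)) ↔ x3
≡ ((¬x2 → (x1 ∧ ¬x3)) → x3) ∧ (x3 → (¬x2 → (x1 ∧ ¬x3)))
≡ (¬(¬x2 → (x1 ∧ ¬x3)) ∨ x3) ∧ (x3 → (¬x2 → (x1 ∧ ¬x3)))
≡ (¬(¬¬x2 ∨ (x1 ∧ ¬x3)) ∨ x3) ∧ (x3 → (¬x2 → (x1 ∧ ¬x3)))
≡ (¬(¬¬x2 ∨ (x1 ∧ ¬x3)) ∨ x3) ∧ (¬x3 ∨ (¬x2 → (x1 ∧ ¬x3)))
≡ (¬(¬¬x2 ∨ (x1 ∧ ¬x3)) ∨ x3) ∧ (¬x3 ∨ ¬¬x2 ∨ (x1 ∧ ¬x3))
≡ ((¬¬¬x2 ∧ ¬(x1 ∧ ¬x3)) ∨ x3) ∧ (¬x3 ∨ ¬¬x2 ∨ (x1 ∧ ¬x3))
≡ ((¬x2 ∧ ¬(x1 ∧ ¬x3)) ∨ x3) ∧ (¬x3 ∨ ¬¬x2 ∨ (x1 ∧ ¬x3))
≡ ((¬x2 ∧ (¬x1 ∨ ¬¬x3)) ∨ x3) ∧ (¬x3 ∨ ¬¬x2 ∨ (x1 ∧ ¬x3))
≡ ((¬x2 ∧ (¬x1 ∨ x3)) ∨ x3) ∧ (¬x3 ∨ ¬¬x2 ∨ (x1 ∧ ¬x3))
≡ ((¬x2 ∧ (¬x1 ∨ x3)) ∨ x3) ∧ (¬x3 ∨ x2 ∨ (x1 ∧ ¬x3))
≡ (¬x2 ∨ x3) ∧ (¬x1 ∨ x3 ∨ x3) ∧ (¬x3 ∨ x2 ∨ x1) ∧ (¬x3 ∨ x2 ∨ ¬x3)
≡ (¬x2 ∨ x3) ∧ (¬x1 ∨ x3) ∧ (¬x3 ∨ x2)

(¬x2 ∨ x3) ∧ (¬x1 ∨ x3) ∧ (¬x3 ∨ x2)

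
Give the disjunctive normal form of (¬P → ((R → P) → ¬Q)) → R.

(¬P ∧ ¬R ∧ Q) ∨ R

(¬P → ((R → P) → ¬Q)) → R
≡ ¬(¬P → ((R → P) → ¬Q)) ∨ R   (eliminate →)
≡ ¬(¬¬P ∨ ((R → P) → ¬Q)) ∨ R   (eliminate →)
≡ ¬(¬¬P ∨ ¬(R → P) ∨ ¬Q) ∨ R   (eliminate →)
≡ ¬(¬¬P ∨ ¬(¬R ∨ P) ∨ ¬Q) ∨ R   (eliminate →)
≡ (¬¬¬P ∧ ¬¬(¬R ∨ P) ∧ ¬¬Q) ∨ R   (De Morgan)
≡ (¬P ∧ ¬¬(¬R ∨ P) ∧ ¬¬Q) ∨ R   (double negation)
≡ (¬P ∧ (¬R ∨ P) ∧ ¬¬Q) ∨ R   (double negation)
≡ (¬P ∧ (¬R ∨ P) ∧ Q) ∨ R   (double negation)
≡ (¬P ∧ ¬R ∧ Q) ∨ (¬P ∧ P ∧ Q) ∨ R   (distribute ∧ over ∨)
≡ (¬P ∧ ¬R ∧ Q) ∨ R   (simplify)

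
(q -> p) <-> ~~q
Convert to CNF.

(q -> p) <-> ~~q
≡ ((q -> p) -> ~~q) & (~~q -> (q -> p))   [eliminate <->]
≡ (~(q -> p) | ~~q) & (~~q -> (q -> p))   [eliminate ->]
≡ (~(~q | p) | ~~q) & (~~q -> (q -> p))   [eliminate ->]
≡ (~(~q | p) | ~~q) & (~~~q | (q -> p))   [eliminate ->]
≡ (~(~q | p) | ~~q) & (~~~q | ~q | p)   [eliminate ->]
≡ ((~~q & ~p) | ~~q) & (~~~q | ~q | p)   [De Morgan]
≡ ((q & ~p) | ~~q) & (~~~q | ~q | p)   [double negation]
≡ ((q & ~p) | q) & (~~~q | ~q | p)   [double negation]
≡ ((q & ~p) | q) & (~q | ~q | p)   [double negation]
≡ (q | q) & (~p | q) & (~q | ~q | p)   [distribute | over &]
≡ q & (~q | p)   [simplify]

q & (~q | p)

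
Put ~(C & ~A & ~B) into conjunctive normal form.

~(C & ~A & ~B)
= ~C | ~~A | ~~B
= ~C | A | ~~B
= ~C | A | B

~C | A | B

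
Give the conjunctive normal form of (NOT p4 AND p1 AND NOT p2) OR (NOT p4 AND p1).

NOT p4 AND p1

(NOT p4 AND p1 AND NOT p2) OR (NOT p4 AND p1)
≡ (NOT p4 OR NOT p4) AND (NOT p4 OR p1) AND (p1 OR NOT p4) AND (p1 OR p1) AND (NOT p2 OR NOT p4) AND (NOT p2 OR p1)   [distribute OR over AND]
≡ NOT p4 AND p1   [simplify]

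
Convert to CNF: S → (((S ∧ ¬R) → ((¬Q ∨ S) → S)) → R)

¬S ∨ R

S → (((S ∧ ¬R) → ((¬Q ∨ S) → S)) → R)
= ¬S ∨ (((S ∧ ¬R) → ((¬Q ∨ S) → S)) → R)   [eliminate →]
= ¬S ∨ ¬((S ∧ ¬R) → ((¬Q ∨ S) → S)) ∨ R   [eliminate →]
= ¬S ∨ ¬(¬(S ∧ ¬R) ∨ ((¬Q ∨ S) → S)) ∨ R   [eliminate →]
= ¬S ∨ ¬(¬(S ∧ ¬R) ∨ ¬(¬Q ∨ S) ∨ S) ∨ R   [eliminate →]
= ¬S ∨ (¬¬(S ∧ ¬R) ∧ ¬¬(¬Q ∨ S) ∧ ¬S) ∨ R   [De Morgan]
= ¬S ∨ (S ∧ ¬R ∧ ¬¬(¬Q ∨ S) ∧ ¬S) ∨ R   [double negation]
= ¬S ∨ (S ∧ ¬R ∧ (¬Q ∨ S) ∧ ¬S) ∨ R   [double negation]
= (¬S ∨ S ∨ R) ∧ (¬S ∨ ¬R ∨ R) ∧ (¬S ∨ ¬Q ∨ S ∨ R) ∧ (¬S ∨ ¬S ∨ R)   [distribute ∨ over ∧]
= ¬S ∨ R   [simplify]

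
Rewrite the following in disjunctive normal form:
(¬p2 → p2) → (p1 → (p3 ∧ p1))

(¬p2 → p2) → (p1 → (p3 ∧ p1))
= ¬(¬p2 → p2) ∨ (p1 → (p3 ∧ p1))   [eliminate →]
= ¬(¬¬p2 ∨ p2) ∨ (p1 → (p3 ∧ p1))   [eliminate →]
= ¬(¬¬p2 ∨ p2) ∨ ¬p1 ∨ (p3 ∧ p1)   [eliminate →]
= (¬¬¬p2 ∧ ¬p2) ∨ ¬p1 ∨ (p3 ∧ p1)   [De Morgan]
= (¬p2 ∧ ¬p2) ∨ ¬p1 ∨ (p3 ∧ p1)   [double negation]
= ¬p2 ∨ ¬p1 ∨ (p3 ∧ p1)   [simplify]

¬p2 ∨ ¬p1 ∨ (p3 ∧ p1)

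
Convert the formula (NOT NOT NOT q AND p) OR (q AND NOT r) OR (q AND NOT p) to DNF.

(NOT q AND p) OR (q AND NOT r) OR (q AND NOT p)

(NOT NOT NOT q AND p) OR (q AND NOT r) OR (q AND NOT p)
= (NOT q AND p) OR (q AND NOT r) OR (q AND NOT p)   (double negation)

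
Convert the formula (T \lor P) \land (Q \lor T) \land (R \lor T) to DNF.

T \lor (P \land Q \land R)

(T \lor P) \land (Q \lor T) \land (R \lor T)
≡ (T \land Q \land R) \lor (T \land Q \land T) \lor (T \land T \land R) \lor (T \land T \land T) \lor (P \land Q \land R) \lor (P \land Q \land T) \lor (P \land T \land R) \lor (P \land T \land T)   [distribute \land over \lor]
≡ T \lor (P \land Q \land R)   [simplify]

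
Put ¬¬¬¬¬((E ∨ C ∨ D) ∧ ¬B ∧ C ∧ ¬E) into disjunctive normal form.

B ∨ ¬C ∨ E

¬¬¬¬¬((E ∨ C ∨ D) ∧ ¬B ∧ C ∧ ¬E)
⇔ ¬¬¬((E ∨ C ∨ D) ∧ ¬B ∧ C ∧ ¬E)   [double negation]
⇔ ¬((E ∨ C ∨ D) ∧ ¬B ∧ C ∧ ¬E)   [double negation]
⇔ ¬(E ∨ C ∨ D) ∨ ¬¬B ∨ ¬C ∨ ¬¬E   [De Morgan]
⇔ (¬E ∧ ¬C ∧ ¬D) ∨ ¬¬B ∨ ¬C ∨ ¬¬E   [De Morgan]
⇔ (¬E ∧ ¬C ∧ ¬D) ∨ B ∨ ¬C ∨ ¬¬E   [double negation]
⇔ (¬E ∧ ¬C ∧ ¬D) ∨ B ∨ ¬C ∨ E   [double negation]
⇔ B ∨ ¬C ∨ E   [simplify]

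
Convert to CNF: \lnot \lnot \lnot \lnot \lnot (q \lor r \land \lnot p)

\lnot q \land (\lnot r \lor p)

\lnot \lnot \lnot \lnot \lnot (q \lor r \land \lnot p)
⇔ \lnot \lnot \lnot (q \lor r \land \lnot p)
⇔ \lnot (q \lor r \land \lnot p)
⇔ \lnot q \land \lnot (r \land \lnot p)
⇔ \lnot q \land (\lnot r \lor \lnot \lnot p)
⇔ \lnot q \land (\lnot r \lor p)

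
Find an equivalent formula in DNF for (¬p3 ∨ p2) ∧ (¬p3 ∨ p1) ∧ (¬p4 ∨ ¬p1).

¬p3 ∧ ¬p4 ∨ ¬p3 ∧ ¬p1 ∨ p2 ∧ p1 ∧ ¬p4

(¬p3 ∨ p2) ∧ (¬p3 ∨ p1) ∧ (¬p4 ∨ ¬p1)
= ¬p3 ∧ ¬p3 ∧ ¬p4 ∨ ¬p3 ∧ ¬p3 ∧ ¬p1 ∨ ¬p3 ∧ p1 ∧ ¬p4 ∨ ¬p3 ∧ p1 ∧ ¬p1 ∨ p2 ∧ ¬p3 ∧ ¬p4 ∨ p2 ∧ ¬p3 ∧ ¬p1 ∨ p2 ∧ p1 ∧ ¬p4 ∨ p2 ∧ p1 ∧ ¬p1   [distribute ∧ over ∨]
= ¬p3 ∧ ¬p4 ∨ ¬p3 ∧ ¬p1 ∨ p2 ∧ p1 ∧ ¬p4   [simplify]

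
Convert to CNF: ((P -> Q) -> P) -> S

((P -> Q) -> P) -> S
≡ ~((P -> Q) -> P) | S   [eliminate ->]
≡ ~(~(P -> Q) | P) | S   [eliminate ->]
≡ ~(~(~P | Q) | P) | S   [eliminate ->]
≡ (~~(~P | Q) & ~P) | S   [De Morgan]
≡ ((~P | Q) & ~P) | S   [double negation]
≡ (~P | Q | S) & (~P | S)   [distribute | over &]
≡ ~P | S   [simplify]

~P | S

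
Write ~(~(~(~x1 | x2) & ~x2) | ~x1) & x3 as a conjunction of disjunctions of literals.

x1 & ~x2 & x3

~(~(~(~x1 | x2) & ~x2) | ~x1) & x3
≡ ~~(~(~x1 | x2) & ~x2) & ~~x1 & x3   [De Morgan]
≡ ~(~x1 | x2) & ~x2 & ~~x1 & x3   [double negation]
≡ ~~x1 & ~x2 & ~x2 & ~~x1 & x3   [De Morgan]
≡ x1 & ~x2 & ~x2 & ~~x1 & x3   [double negation]
≡ x1 & ~x2 & ~x2 & x1 & x3   [double negation]
≡ x1 & ~x2 & x3   [simplify]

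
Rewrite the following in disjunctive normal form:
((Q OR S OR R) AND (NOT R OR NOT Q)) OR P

((Q OR S OR R) AND (NOT R OR NOT Q)) OR P
= (Q AND NOT R) OR (Q AND NOT Q) OR (S AND NOT R) OR (S AND NOT Q) OR (R AND NOT R) OR (R AND NOT Q) OR P
= (Q AND NOT R) OR (S AND NOT R) OR (S AND NOT Q) OR (R AND NOT Q) OR P

(Q AND NOT R) OR (S AND NOT R) OR (S AND NOT Q) OR (R AND NOT Q) OR P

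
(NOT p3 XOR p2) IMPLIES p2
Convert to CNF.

(NOT p3 XOR p2) IMPLIES p2
= NOT (NOT p3 XOR p2) OR p2
= NOT ((NOT p3 OR p2) AND NOT (NOT p3 AND p2)) OR p2
= NOT (NOT p3 OR p2) OR NOT NOT (NOT p3 AND p2) OR p2
= (NOT NOT p3 AND NOT p2) OR NOT NOT (NOT p3 AND p2) OR p2
= (p3 AND NOT p2) OR NOT NOT (NOT p3 AND p2) OR p2
= (p3 AND NOT p2) OR (NOT p3 AND p2) OR p2
= (p3 OR NOT p3 OR p2) AND (p3 OR p2 OR p2) AND (NOT p2 OR NOT p3 OR p2) AND (NOT p2 OR p2 OR p2)
= p3 OR p2

p3 OR p2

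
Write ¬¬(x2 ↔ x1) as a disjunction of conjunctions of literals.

(¬x2 ∧ ¬x1) ∨ (x1 ∧ x2)

¬¬(x2 ↔ x1)
= ¬¬((x2 → x1) ∧ (x1 → x2))   [eliminate ↔]
= ¬¬((¬x2 ∨ x1) ∧ (x1 → x2))   [eliminate →]
= ¬¬((¬x2 ∨ x1) ∧ (¬x1 ∨ x2))   [eliminate →]
= (¬x2 ∨ x1) ∧ (¬x1 ∨ x2)   [double negation]
= (¬x2 ∧ ¬x1) ∨ (¬x2 ∧ x2) ∨ (x1 ∧ ¬x1) ∨ (x1 ∧ x2)   [distribute ∧ over ∨]
= (¬x2 ∧ ¬x1) ∨ (x1 ∧ x2)   [simplify]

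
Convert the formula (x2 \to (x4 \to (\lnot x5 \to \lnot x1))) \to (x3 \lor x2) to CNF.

x2 \lor x3

(x2 \to (x4 \to (\lnot x5 \to \lnot x1))) \to (x3 \lor x2)
⇔ \lnot (x2 \to (x4 \to (\lnot x5 \to \lnot x1))) \lor x3 \lor x2   [eliminate \to]
⇔ \lnot (\lnot x2 \lor (x4 \to (\lnot x5 \to \lnot x1))) \lor x3 \lor x2   [eliminate \to]
⇔ \lnot (\lnot x2 \lor \lnot x4 \lor (\lnot x5 \to \lnot x1)) \lor x3 \lor x2   [eliminate \to]
⇔ \lnot (\lnot x2 \lor \lnot x4 \lor \lnot \lnot x5 \lor \lnot x1) \lor x3 \lor x2   [eliminate \to]
⇔ (\lnot \lnot x2 \land \lnot \lnot x4 \land \lnot \lnot \lnot x5 \land \lnot \lnot x1) \lor x3 \lor x2   [De Morgan]
⇔ (x2 \land \lnot \lnot x4 \land \lnot \lnot \lnot x5 \land \lnot \lnot x1) \lor x3 \lor x2   [double negation]
⇔ (x2 \land x4 \land \lnot \lnot \lnot x5 \land \lnot \lnot x1) \lor x3 \lor x2   [double negation]
⇔ (x2 \land x4 \land \lnot x5 \land \lnot \lnot x1) \lor x3 \lor x2   [double negation]
⇔ (x2 \land x4 \land \lnot x5 \land x1) \lor x3 \lor x2   [double negation]
⇔ (x2 \lor x3 \lor x2) \land (x4 \lor x3 \lor x2) \land (\lnot x5 \lor x3 \lor x2) \land (x1 \lor x3 \lor x2)   [distribute \lor over \land]
⇔ x2 \lor x3   [simplify]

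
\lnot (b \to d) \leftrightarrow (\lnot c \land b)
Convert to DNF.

\lnot b \lor (d \land c) \lor (\lnot c \land b \land \lnot d)

\lnot (b \to d) \leftrightarrow (\lnot c \land b)
≡ (\lnot (b \to d) \to (\lnot c \land b)) \land ((\lnot c \land b) \to \lnot (b \to d))   (eliminate \leftrightarrow)
≡ (\lnot \lnot (b \to d) \lor (\lnot c \land b)) \land ((\lnot c \land b) \to \lnot (b \to d))   (eliminate \to)
≡ (\lnot \lnot (\lnot b \lor d) \lor (\lnot c \land b)) \land ((\lnot c \land b) \to \lnot (b \to d))   (eliminate \to)
≡ (\lnot \lnot (\lnot b \lor d) \lor (\lnot c \land b)) \land (\lnot (\lnot c \land b) \lor \lnot (b \to d))   (eliminate \to)
≡ (\lnot \lnot (\lnot b \lor d) \lor (\lnot c \land b)) \land (\lnot (\lnot c \land b) \lor \lnot (\lnot b \lor d))   (eliminate \to)
≡ (\lnot b \lor d \lor (\lnot c \land b)) \land (\lnot (\lnot c \land b) \lor \lnot (\lnot b \lor d))   (double negation)
≡ (\lnot b \lor d \lor (\lnot c \land b)) \land (\lnot \lnot c \lor \lnot b \lor \lnot (\lnot b \lor d))   (De Morgan)
≡ (\lnot b \lor d \lor (\lnot c \land b)) \land (c \lor \lnot b \lor \lnot (\lnot b \lor d))   (double negation)
≡ (\lnot b \lor d \lor (\lnot c \land b)) \land (c \lor \lnot b \lor (\lnot \lnot b \land \lnot d))   (De Morgan)
≡ (\lnot b \lor d \lor (\lnot c \land b)) \land (c \lor \lnot b \lor (b \land \lnot d))   (double negation)
≡ (\lnot b \land c) \lor (\lnot b \land \lnot b) \lor (\lnot b \land b \land \lnot d) \lor (d \land c) \lor (d \land \lnot b) \lor (d \land b \land \lnot d) \lor (\lnot c \land b \land c) \lor (\lnot c \land b \land \lnot b) \lor (\lnot c \land b \land b \land \lnot d)   (distribute \land over \lor)
≡ \lnot b \lor (d \land c) \lor (\lnot c \land b \land \lnot d)   (simplify)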